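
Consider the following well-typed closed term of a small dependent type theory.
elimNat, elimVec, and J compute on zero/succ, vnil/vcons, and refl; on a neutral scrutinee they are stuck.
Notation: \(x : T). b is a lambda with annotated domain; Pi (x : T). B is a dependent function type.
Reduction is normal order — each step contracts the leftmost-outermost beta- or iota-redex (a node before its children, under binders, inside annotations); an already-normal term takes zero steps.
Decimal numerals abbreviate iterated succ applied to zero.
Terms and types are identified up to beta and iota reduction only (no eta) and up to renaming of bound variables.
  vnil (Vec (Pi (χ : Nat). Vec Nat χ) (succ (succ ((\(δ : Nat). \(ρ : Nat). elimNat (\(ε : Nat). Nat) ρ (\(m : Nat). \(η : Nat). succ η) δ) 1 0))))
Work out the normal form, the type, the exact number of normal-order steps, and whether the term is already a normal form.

reduced normal form:
  vnil (Vec (Pi (χ : Nat). Vec Nat χ) 3)
inferred type:
  Vec (Vec (Pi (χ : Nat). Vec Nat χ) 3) 0
steps to reach normal form (normal order): 6
started in normal form: no
first contracted redex: a beta-redex


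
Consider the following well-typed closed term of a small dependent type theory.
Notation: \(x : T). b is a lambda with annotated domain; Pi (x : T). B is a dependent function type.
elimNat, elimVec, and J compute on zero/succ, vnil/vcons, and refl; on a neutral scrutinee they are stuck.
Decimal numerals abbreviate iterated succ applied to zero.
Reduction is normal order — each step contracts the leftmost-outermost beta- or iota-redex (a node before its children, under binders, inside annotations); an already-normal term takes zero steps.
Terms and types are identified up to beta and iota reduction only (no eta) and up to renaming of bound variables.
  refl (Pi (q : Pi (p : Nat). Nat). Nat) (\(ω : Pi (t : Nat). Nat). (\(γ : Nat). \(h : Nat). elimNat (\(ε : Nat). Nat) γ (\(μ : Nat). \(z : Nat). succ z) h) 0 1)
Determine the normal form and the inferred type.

normal form:
  refl (Pi (q : Pi (p : Nat). Nat). Nat) (\(ω : Pi (t : Nat). Nat). 1)
the term's type:
  Eq (Pi (q : Pi (p : Nat). Nat). Nat) (\(ω : Pi (t : Nat). Nat). 1) (\(γ : Pi (h : Nat). Nat). 1)
observation: reduction starts at a beta-redex, and 6 normal-order steps reach the normal form.


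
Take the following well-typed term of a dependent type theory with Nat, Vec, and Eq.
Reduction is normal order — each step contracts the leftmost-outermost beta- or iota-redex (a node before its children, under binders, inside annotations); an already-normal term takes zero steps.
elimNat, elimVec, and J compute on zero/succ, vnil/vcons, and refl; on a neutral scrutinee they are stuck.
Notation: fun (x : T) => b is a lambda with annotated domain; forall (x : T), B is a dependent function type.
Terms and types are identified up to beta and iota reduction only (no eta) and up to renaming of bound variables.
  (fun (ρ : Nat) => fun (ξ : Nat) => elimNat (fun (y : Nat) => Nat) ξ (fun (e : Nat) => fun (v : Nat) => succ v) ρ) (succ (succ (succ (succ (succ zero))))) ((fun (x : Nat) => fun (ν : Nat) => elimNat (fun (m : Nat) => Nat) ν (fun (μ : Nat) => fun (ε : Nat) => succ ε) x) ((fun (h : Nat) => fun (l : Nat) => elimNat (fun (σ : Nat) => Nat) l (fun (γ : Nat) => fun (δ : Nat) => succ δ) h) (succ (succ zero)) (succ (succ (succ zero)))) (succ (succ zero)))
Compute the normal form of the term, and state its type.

resulting normal form:
  succ (succ (succ (succ (succ (succ (succ (succ (succ (succ (succ (succ zero)))))))))))
inferred type:
  Nat


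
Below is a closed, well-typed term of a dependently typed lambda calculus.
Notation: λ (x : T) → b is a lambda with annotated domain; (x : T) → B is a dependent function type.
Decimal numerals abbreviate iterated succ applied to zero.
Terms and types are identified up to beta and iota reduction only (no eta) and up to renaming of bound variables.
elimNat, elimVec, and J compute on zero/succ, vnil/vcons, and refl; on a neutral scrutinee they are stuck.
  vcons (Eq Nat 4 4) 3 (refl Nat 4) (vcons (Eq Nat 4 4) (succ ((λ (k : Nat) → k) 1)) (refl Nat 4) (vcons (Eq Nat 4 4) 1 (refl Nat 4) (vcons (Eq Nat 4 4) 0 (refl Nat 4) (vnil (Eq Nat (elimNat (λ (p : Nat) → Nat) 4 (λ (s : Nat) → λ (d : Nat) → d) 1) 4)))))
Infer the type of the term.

the term's type:
  Vec (Eq Nat 4 4) 4


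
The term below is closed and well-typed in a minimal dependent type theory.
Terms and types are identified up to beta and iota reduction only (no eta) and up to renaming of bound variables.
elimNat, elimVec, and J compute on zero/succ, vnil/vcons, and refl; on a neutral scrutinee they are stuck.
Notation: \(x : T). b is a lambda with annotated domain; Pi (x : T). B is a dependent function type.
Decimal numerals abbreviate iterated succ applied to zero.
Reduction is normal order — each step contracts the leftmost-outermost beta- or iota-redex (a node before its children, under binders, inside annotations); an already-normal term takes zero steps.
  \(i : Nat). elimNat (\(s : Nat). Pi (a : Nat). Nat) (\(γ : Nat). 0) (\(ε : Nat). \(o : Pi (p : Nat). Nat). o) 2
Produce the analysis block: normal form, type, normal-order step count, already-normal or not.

reduced normal form:
  \(i : Nat). \(s : Nat). 0
type:
  Pi (i : Nat). Pi (s : Nat). Nat
normal-order step count: 7
already normal: no
first redex: an elimNat iota-redex


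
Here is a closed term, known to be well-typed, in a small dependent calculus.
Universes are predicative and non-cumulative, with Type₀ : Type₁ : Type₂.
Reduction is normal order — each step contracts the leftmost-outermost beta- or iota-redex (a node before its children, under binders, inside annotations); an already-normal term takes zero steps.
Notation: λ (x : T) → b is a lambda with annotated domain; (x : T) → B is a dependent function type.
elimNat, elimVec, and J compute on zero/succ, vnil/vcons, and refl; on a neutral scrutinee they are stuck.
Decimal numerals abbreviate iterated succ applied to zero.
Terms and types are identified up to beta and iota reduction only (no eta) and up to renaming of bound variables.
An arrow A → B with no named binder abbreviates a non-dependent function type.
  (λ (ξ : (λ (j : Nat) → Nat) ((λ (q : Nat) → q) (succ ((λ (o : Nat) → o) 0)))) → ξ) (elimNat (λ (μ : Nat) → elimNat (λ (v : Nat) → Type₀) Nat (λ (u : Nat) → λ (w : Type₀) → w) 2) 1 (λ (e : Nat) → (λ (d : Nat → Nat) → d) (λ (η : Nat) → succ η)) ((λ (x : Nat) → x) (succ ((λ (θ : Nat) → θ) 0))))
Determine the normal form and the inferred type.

reduced normal form:
  2
type:
  Nat
observation: 15 normal-order steps separate the term from its normal form.


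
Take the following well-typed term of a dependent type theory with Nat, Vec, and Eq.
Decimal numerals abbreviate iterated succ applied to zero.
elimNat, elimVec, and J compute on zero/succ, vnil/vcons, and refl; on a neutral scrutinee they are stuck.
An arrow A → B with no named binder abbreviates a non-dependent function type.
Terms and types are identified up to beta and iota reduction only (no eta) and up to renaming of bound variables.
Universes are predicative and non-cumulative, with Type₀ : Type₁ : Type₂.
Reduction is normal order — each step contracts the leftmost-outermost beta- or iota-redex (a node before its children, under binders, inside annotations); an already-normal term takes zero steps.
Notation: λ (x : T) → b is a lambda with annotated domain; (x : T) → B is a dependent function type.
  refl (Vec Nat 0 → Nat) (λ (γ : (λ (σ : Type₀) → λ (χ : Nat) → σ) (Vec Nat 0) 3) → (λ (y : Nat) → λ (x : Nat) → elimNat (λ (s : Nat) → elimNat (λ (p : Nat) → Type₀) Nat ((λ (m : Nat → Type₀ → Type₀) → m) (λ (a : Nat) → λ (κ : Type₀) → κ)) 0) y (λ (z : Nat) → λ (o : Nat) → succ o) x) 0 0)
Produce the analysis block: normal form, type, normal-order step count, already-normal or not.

reduced normal form:
  refl (Vec Nat 0 → Nat) (λ (γ : Vec Nat 0) → 0)
the term's type:
  Eq (Vec Nat 0 → Nat) (λ (γ : Vec Nat 0) → 0) (λ (σ : Vec Nat 0) → 0)
normal-order step count: 5
already normal: no
first contracted redex: a beta-redex


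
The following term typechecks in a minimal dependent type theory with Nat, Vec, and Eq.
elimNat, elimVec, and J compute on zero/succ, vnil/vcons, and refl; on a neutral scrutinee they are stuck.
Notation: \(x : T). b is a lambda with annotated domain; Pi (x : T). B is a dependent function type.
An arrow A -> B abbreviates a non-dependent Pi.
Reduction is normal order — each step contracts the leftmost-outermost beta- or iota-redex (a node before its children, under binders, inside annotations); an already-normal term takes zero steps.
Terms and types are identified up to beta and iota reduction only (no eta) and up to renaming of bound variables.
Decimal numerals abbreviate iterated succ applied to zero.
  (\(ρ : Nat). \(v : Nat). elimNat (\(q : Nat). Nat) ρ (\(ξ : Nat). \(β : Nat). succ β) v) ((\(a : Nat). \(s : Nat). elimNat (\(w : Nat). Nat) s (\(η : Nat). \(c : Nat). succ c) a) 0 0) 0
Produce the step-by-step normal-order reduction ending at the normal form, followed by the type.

reduction (normal order):
  (\(ρ : Nat). \(v : Nat). elimNat (\(q : Nat). Nat) ρ (\(ξ : Nat). \(β : Nat). succ β) v) ((\(a : Nat). \(s : Nat). elimNat (\(w : Nat). Nat) s (\(η : Nat). \(c : Nat). succ c) a) 0 0) 0
  ~> (\(ρ : Nat). elimNat (\(v : Nat). Nat) ((\(q : Nat). \(ξ : Nat). elimNat (\(β : Nat). Nat) ξ (\(a : Nat). \(s : Nat). succ s) q) 0 0) (\(w : Nat). \(η : Nat). succ η) ρ) 0
  ~> elimNat (\(ρ : Nat). Nat) ((\(v : Nat). \(q : Nat). elimNat (\(ξ : Nat). Nat) q (\(β : Nat). \(a : Nat). succ a) v) 0 0) (\(s : Nat). \(w : Nat). succ w) 0
  ~> (\(ρ : Nat). \(v : Nat). elimNat (\(q : Nat). Nat) v (\(ξ : Nat). \(β : Nat). succ β) ρ) 0 0
  ~> (\(ρ : Nat). elimNat (\(v : Nat). Nat) ρ (\(q : Nat). \(ξ : Nat). succ ξ) 0) 0
  ~> elimNat (\(ρ : Nat). Nat) 0 (\(v : Nat). \(q : Nat). succ q) 0
  ~> 0
the term's type:
  Nat


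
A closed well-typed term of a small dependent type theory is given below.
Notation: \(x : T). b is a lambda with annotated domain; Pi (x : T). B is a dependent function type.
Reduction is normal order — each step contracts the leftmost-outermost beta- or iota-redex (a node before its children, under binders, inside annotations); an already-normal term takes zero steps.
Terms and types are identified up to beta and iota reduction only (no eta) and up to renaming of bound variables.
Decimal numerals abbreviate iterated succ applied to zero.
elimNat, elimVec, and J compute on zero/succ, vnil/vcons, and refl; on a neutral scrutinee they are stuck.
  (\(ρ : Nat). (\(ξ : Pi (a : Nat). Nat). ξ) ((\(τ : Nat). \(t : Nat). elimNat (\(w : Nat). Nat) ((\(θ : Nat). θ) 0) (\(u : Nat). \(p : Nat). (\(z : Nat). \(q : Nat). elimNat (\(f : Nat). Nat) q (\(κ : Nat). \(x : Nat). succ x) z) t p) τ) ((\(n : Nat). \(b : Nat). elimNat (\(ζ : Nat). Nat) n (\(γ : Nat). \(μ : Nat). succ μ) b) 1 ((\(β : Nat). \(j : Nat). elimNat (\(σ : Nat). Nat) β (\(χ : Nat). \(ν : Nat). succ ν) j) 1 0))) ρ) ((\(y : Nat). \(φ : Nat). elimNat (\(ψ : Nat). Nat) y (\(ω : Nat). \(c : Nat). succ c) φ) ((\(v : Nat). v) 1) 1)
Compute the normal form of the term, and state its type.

reduced normal form:
  4
inferred type:
  Nat
observation: the term reaches its normal form after 37 normal-order steps.


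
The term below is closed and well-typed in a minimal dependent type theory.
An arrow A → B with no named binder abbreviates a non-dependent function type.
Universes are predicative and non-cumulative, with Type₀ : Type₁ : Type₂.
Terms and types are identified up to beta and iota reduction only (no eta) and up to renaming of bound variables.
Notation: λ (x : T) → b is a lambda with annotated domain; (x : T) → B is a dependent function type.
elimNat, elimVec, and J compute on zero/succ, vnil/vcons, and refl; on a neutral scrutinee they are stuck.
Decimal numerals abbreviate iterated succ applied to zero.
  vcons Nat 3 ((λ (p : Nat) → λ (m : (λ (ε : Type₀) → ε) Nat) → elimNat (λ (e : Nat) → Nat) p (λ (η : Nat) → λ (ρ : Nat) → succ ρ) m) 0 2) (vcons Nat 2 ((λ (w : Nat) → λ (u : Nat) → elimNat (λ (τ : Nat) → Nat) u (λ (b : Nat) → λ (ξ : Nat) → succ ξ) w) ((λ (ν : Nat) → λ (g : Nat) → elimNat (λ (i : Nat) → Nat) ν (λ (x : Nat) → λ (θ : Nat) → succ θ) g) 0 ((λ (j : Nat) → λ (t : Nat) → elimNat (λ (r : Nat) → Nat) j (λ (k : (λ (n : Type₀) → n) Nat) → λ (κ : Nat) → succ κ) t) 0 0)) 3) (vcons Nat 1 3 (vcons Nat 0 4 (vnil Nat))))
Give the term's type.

type:
  Vec Nat 4


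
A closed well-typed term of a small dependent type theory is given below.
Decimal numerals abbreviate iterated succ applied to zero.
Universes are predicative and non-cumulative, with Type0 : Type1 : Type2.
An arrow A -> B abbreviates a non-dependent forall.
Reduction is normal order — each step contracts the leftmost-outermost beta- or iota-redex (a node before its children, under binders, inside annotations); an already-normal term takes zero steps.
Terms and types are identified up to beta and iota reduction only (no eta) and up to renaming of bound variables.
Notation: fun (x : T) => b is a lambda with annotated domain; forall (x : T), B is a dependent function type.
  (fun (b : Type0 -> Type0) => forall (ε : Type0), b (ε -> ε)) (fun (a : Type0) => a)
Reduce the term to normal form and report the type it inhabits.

normal form:
  forall (b : Type0), b -> b
inferred type:
  Type1
observation: normalization takes exactly 2 steps under the normal-order strategy.


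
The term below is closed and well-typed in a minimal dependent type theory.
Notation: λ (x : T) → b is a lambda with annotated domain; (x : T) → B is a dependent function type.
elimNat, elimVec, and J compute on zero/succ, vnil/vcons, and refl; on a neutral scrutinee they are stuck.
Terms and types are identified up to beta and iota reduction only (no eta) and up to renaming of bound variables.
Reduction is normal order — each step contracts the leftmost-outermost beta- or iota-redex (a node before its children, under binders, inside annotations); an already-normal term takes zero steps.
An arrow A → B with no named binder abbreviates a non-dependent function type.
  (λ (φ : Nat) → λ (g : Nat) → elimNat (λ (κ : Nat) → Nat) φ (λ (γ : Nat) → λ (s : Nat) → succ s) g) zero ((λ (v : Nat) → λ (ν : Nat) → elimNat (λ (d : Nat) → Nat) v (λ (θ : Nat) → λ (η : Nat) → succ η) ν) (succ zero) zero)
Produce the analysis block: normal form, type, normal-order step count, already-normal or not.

resulting normal form:
  succ zero
inferred type:
  Nat
reduction steps (normal order): 9
already normal: no
first redex: a beta-redex


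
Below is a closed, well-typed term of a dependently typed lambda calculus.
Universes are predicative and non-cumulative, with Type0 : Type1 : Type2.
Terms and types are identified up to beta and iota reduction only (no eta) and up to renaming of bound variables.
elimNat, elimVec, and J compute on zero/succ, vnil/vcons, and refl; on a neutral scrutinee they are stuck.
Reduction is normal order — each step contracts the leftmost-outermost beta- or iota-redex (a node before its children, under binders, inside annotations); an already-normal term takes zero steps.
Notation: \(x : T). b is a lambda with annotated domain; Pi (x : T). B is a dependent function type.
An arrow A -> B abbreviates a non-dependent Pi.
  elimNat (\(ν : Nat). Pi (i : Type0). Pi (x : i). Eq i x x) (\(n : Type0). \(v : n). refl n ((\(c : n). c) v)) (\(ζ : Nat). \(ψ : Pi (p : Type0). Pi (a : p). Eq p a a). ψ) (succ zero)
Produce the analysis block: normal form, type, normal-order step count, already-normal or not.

resulting normal form:
  \(ν : Type0). \(i : ν). refl ν i
the term's type:
  Pi (ν : Type0). Pi (i : ν). Eq ν i i
normal-order step count: 5
term was already normal: no
first redex: an elimNat iota-redex


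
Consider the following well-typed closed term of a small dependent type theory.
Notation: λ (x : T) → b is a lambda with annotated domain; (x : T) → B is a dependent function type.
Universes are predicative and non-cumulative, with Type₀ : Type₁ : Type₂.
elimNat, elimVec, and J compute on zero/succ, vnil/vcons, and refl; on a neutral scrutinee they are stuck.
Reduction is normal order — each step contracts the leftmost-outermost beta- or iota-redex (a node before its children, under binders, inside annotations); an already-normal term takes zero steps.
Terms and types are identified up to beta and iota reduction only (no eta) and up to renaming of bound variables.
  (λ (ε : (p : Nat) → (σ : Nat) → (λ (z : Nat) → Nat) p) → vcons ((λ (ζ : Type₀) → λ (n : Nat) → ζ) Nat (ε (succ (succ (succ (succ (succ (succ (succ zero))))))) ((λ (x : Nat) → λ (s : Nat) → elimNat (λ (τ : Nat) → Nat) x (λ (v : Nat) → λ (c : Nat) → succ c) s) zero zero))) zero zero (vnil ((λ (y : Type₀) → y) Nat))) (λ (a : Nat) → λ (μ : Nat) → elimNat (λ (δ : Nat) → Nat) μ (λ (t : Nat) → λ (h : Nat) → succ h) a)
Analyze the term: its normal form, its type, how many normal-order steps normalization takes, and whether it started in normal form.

reduced normal form:
  vcons Nat zero zero (vnil Nat)
inferred type:
  Vec Nat (succ zero)
normal-order step count: 4
term was already normal: no
first redex: a beta-redex


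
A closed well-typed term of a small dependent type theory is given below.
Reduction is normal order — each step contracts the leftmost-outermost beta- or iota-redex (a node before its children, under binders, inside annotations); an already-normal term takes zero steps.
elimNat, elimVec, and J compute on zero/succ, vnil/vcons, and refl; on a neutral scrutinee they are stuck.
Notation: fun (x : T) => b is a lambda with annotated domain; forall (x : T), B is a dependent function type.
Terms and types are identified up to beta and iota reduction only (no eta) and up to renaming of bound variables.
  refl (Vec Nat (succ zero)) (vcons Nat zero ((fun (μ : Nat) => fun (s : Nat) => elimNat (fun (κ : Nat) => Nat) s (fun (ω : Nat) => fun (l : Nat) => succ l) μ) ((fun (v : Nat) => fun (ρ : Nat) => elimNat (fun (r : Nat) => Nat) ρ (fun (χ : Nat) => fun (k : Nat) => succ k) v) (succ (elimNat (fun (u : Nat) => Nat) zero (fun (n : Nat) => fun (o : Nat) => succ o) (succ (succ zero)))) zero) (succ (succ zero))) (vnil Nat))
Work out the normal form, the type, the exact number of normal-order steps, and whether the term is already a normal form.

resulting normal form:
  refl (Vec Nat (succ zero)) (vcons Nat zero (succ (succ (succ (succ (succ zero))))) (vnil Nat))
type:
  Eq (Vec Nat (succ zero)) (vcons Nat zero (succ (succ (succ (succ (succ zero))))) (vnil Nat)) (vcons Nat zero (succ (succ (succ (succ (succ zero))))) (vnil Nat))
reduction steps (normal order): 31
started in normal form: no
first contracted redex: a beta-redex


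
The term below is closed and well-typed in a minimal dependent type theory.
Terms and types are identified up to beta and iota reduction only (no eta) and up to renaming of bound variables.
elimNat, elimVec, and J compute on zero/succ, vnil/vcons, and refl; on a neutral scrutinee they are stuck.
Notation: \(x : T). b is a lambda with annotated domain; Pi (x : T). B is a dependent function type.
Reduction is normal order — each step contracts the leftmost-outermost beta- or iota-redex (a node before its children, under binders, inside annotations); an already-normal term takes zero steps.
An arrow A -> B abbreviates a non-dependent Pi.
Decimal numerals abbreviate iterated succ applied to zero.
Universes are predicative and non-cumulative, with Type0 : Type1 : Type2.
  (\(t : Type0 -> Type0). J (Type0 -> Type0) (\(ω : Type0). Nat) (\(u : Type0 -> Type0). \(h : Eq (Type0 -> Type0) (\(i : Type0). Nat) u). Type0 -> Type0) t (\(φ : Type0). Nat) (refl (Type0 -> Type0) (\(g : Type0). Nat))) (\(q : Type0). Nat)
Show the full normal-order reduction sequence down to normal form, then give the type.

reduction (normal order):
  (\(t : Type0 -> Type0). J (Type0 -> Type0) (\(ω : Type0). Nat) (\(u : Type0 -> Type0). \(h : Eq (Type0 -> Type0) (\(i : Type0). Nat) u). Type0 -> Type0) t (\(φ : Type0). Nat) (refl (Type0 -> Type0) (\(g : Type0). Nat))) (\(q : Type0). Nat)
  ~> J (Type0 -> Type0) (\(t : Type0). Nat) (\(ω : Type0 -> Type0). \(u : Eq (Type0 -> Type0) (\(h : Type0). Nat) ω). Type0 -> Type0) (\(i : Type0). Nat) (\(φ : Type0). Nat) (refl (Type0 -> Type0) (\(g : Type0). Nat))
  ~> \(t : Type0). Nat
type:
  Type0 -> Type0


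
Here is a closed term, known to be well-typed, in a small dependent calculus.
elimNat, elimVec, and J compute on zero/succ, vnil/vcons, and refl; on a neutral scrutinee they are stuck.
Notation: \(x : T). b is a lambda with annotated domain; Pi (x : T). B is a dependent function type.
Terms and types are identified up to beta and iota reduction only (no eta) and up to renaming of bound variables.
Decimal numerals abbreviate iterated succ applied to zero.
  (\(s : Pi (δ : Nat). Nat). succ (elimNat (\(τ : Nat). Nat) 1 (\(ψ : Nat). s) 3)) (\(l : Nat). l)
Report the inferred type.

type:
  Nat


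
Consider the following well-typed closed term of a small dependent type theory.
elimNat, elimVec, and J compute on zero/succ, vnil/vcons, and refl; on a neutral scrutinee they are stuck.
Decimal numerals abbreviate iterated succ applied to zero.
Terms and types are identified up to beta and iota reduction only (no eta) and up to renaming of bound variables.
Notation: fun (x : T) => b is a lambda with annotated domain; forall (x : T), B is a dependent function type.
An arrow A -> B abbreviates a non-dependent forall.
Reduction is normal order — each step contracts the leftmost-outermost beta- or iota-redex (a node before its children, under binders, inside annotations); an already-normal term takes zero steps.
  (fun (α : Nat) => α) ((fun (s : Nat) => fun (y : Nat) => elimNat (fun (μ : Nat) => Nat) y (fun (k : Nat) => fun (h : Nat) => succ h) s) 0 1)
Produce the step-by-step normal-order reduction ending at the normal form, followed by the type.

normal-order reduction sequence:
  (fun (α : Nat) => α) ((fun (s : Nat) => fun (y : Nat) => elimNat (fun (μ : Nat) => Nat) y (fun (k : Nat) => fun (h : Nat) => succ h) s) 0 1)
  ~> (fun (α : Nat) => fun (s : Nat) => elimNat (fun (y : Nat) => Nat) s (fun (μ : Nat) => fun (k : Nat) => succ k) α) 0 1
  ~> (fun (α : Nat) => elimNat (fun (s : Nat) => Nat) α (fun (y : Nat) => fun (μ : Nat) => succ μ) 0) 1
  ~> elimNat (fun (α : Nat) => Nat) 1 (fun (s : Nat) => fun (y : Nat) => succ y) 0
  ~> 1
inferred type:
  Nat


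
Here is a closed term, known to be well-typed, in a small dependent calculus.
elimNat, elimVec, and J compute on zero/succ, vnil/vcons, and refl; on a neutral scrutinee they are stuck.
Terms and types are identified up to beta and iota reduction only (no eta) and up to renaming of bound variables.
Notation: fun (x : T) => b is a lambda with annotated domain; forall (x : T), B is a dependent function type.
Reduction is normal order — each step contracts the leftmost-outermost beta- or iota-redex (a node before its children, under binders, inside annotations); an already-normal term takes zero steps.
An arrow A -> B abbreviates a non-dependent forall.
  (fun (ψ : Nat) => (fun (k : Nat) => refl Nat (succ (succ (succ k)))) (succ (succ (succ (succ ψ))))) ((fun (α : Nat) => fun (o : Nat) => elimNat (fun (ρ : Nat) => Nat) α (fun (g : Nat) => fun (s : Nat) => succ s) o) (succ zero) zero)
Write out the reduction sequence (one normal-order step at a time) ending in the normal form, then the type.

normal-order reduction:
  (fun (ψ : Nat) => (fun (k : Nat) => refl Nat (succ (succ (succ k)))) (succ (succ (succ (succ ψ))))) ((fun (α : Nat) => fun (o : Nat) => elimNat (fun (ρ : Nat) => Nat) α (fun (g : Nat) => fun (s : Nat) => succ s) o) (succ zero) zero)
  ~> (fun (ψ : Nat) => refl Nat (succ (succ (succ ψ)))) (succ (succ (succ (succ ((fun (k : Nat) => fun (α : Nat) => elimNat (fun (o : Nat) => Nat) k (fun (ρ : Nat) => fun (g : Nat) => succ g) α) (succ zero) zero)))))
  ~> refl Nat (succ (succ (succ (succ (succ (succ (succ ((fun (ψ : Nat) => fun (k : Nat) => elimNat (fun (α : Nat) => Nat) ψ (fun (o : Nat) => fun (ρ : Nat) => succ ρ) k) (succ zero) zero))))))))
  ~> refl Nat (succ (succ (succ (succ (succ (succ (succ ((fun (ψ : Nat) => elimNat (fun (k : Nat) => Nat) (succ zero) (fun (α : Nat) => fun (o : Nat) => succ o) ψ) zero))))))))
  ~> refl Nat (succ (succ (succ (succ (succ (succ (succ (elimNat (fun (ψ : Nat) => Nat) (succ zero) (fun (k : Nat) => fun (α : Nat) => succ α) zero))))))))
  ~> refl Nat (succ (succ (succ (succ (succ (succ (succ (succ zero))))))))
type:
  Eq Nat (succ (succ (succ (succ (succ (succ (succ (succ zero)))))))) (succ (succ (succ (succ (succ (succ (succ (succ zero))))))))


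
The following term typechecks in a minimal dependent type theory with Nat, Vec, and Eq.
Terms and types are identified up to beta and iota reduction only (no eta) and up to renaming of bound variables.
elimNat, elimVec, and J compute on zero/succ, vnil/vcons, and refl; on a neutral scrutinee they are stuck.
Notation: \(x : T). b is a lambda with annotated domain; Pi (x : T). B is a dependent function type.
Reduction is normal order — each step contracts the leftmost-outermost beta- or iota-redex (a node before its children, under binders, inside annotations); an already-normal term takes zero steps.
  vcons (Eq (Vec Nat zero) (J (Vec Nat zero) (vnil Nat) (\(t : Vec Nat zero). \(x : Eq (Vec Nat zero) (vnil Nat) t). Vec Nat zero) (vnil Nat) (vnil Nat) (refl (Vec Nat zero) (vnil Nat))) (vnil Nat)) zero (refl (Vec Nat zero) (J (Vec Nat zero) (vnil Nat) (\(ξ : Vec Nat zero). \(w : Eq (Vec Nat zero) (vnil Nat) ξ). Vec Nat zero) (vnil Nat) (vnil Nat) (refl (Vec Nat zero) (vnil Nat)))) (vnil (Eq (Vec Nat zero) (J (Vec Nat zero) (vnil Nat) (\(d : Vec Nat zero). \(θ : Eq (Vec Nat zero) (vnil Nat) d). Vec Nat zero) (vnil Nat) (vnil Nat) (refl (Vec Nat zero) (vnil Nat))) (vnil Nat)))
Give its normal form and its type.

reduced normal form:
  vcons (Eq (Vec Nat zero) (vnil Nat) (vnil Nat)) zero (refl (Vec Nat zero) (vnil Nat)) (vnil (Eq (Vec Nat zero) (vnil Nat) (vnil Nat)))
inferred type:
  Vec (Eq (Vec Nat zero) (vnil Nat) (vnil Nat)) (succ zero)
observation: reduction starts at a J iota-redex, and 3 normal-order steps reach the normal form.


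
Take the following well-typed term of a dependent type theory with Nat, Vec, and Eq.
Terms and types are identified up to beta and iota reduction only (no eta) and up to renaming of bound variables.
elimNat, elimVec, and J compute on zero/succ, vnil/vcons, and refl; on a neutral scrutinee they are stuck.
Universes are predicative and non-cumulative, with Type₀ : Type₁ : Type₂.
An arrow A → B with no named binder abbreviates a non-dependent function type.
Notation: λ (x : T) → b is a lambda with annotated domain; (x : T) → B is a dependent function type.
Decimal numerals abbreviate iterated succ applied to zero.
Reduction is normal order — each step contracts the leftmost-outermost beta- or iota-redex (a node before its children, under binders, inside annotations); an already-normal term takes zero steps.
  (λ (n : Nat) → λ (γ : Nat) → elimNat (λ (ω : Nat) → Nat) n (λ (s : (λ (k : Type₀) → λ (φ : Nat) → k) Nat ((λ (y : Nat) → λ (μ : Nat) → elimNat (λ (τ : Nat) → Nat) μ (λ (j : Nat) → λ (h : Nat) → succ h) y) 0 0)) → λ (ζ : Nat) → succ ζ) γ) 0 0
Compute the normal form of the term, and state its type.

resulting normal form:
  0
inferred type:
  Nat
observation: the first redex contracted is a beta-redex; the normal form is reached in 3 normal-order steps.


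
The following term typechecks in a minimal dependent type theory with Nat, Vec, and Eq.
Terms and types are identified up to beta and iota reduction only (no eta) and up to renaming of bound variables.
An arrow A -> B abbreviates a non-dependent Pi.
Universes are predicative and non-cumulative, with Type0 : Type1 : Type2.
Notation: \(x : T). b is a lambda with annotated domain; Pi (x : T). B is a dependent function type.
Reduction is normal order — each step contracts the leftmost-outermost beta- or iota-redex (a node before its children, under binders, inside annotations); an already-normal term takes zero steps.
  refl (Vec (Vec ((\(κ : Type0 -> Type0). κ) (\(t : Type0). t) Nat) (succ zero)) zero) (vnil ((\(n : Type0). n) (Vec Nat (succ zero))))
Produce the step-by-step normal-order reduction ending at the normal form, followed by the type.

normal-order reduction sequence:
  refl (Vec (Vec ((\(κ : Type0 -> Type0). κ) (\(t : Type0). t) Nat) (succ zero)) zero) (vnil ((\(n : Type0). n) (Vec Nat (succ zero))))
  ~> refl (Vec (Vec ((\(κ : Type0). κ) Nat) (succ zero)) zero) (vnil ((\(t : Type0). t) (Vec Nat (succ zero))))
  ~> refl (Vec (Vec Nat (succ zero)) zero) (vnil ((\(κ : Type0). κ) (Vec Nat (succ zero))))
  ~> refl (Vec (Vec Nat (succ zero)) zero) (vnil (Vec Nat (succ zero)))
the term's type:
  Eq (Vec (Vec Nat (succ zero)) zero) (vnil (Vec Nat (succ zero))) (vnil (Vec Nat (succ zero)))


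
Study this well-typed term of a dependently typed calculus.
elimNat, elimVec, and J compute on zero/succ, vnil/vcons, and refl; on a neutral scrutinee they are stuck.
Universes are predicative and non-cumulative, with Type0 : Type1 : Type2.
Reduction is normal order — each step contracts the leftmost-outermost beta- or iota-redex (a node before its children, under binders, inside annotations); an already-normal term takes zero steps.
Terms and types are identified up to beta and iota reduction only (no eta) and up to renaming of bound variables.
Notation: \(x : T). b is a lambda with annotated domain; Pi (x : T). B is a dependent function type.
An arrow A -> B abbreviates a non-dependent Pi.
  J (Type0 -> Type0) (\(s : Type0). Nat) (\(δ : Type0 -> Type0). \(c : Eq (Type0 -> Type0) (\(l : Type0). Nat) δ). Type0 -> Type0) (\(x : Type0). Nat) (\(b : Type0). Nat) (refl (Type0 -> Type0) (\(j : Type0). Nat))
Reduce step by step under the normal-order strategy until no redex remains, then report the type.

reduction (normal order):
  J (Type0 -> Type0) (\(s : Type0). Nat) (\(δ : Type0 -> Type0). \(c : Eq (Type0 -> Type0) (\(l : Type0). Nat) δ). Type0 -> Type0) (\(x : Type0). Nat) (\(b : Type0). Nat) (refl (Type0 -> Type0) (\(j : Type0). Nat))
  ~> \(s : Type0). Nat
inferred type:
  Type0 -> Type0


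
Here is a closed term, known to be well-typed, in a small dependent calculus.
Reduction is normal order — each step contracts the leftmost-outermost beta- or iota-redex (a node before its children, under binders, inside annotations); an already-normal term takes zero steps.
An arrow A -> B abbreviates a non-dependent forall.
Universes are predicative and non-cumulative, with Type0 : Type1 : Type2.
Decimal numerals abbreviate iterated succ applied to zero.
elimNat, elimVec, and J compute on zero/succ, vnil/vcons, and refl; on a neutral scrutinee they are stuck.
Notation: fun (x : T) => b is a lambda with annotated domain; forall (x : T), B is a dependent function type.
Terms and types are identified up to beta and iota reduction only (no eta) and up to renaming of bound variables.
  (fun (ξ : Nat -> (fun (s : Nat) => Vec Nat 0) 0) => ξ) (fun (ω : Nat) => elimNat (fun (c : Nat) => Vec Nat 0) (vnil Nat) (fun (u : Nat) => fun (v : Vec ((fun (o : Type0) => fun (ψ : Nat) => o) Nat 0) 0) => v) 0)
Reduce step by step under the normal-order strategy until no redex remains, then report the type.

normal-order reduction sequence:
  (fun (ξ : Nat -> (fun (s : Nat) => Vec Nat 0) 0) => ξ) (fun (ω : Nat) => elimNat (fun (c : Nat) => Vec Nat 0) (vnil Nat) (fun (u : Nat) => fun (v : Vec ((fun (o : Type0) => fun (ψ : Nat) => o) Nat 0) 0) => v) 0)
  ~> fun (ξ : Nat) => elimNat (fun (s : Nat) => Vec Nat 0) (vnil Nat) (fun (ω : Nat) => fun (c : Vec ((fun (u : Type0) => fun (v : Nat) => u) Nat 0) 0) => c) 0
  ~> fun (ξ : Nat) => vnil Nat
the term's type:
  Nat -> Vec Nat 0


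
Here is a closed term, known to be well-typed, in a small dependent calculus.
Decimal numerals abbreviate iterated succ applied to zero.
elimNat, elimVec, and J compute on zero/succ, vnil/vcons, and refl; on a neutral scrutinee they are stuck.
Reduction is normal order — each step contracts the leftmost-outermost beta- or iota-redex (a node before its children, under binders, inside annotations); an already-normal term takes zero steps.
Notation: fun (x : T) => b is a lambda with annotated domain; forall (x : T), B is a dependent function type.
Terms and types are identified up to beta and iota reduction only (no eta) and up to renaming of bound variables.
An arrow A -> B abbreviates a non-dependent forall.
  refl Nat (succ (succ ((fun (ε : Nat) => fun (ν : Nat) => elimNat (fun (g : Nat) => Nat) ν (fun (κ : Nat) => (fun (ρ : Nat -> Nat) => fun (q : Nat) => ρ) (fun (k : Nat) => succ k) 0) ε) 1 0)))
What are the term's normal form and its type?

resulting normal form:
  refl Nat 3
inferred type:
  Eq Nat 3 3


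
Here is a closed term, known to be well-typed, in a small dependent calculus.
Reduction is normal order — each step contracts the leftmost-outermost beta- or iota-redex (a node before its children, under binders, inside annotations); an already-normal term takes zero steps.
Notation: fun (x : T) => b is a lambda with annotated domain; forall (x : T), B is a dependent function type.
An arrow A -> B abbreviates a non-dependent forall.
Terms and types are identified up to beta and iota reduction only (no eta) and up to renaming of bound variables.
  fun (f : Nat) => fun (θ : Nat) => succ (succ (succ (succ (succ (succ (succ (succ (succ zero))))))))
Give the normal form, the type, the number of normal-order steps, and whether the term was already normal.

normal form:
  fun (f : Nat) => fun (θ : Nat) => succ (succ (succ (succ (succ (succ (succ (succ (succ zero))))))))
type:
  Nat -> Nat -> Nat
steps to reach normal form (normal order): 0
already normal: yes


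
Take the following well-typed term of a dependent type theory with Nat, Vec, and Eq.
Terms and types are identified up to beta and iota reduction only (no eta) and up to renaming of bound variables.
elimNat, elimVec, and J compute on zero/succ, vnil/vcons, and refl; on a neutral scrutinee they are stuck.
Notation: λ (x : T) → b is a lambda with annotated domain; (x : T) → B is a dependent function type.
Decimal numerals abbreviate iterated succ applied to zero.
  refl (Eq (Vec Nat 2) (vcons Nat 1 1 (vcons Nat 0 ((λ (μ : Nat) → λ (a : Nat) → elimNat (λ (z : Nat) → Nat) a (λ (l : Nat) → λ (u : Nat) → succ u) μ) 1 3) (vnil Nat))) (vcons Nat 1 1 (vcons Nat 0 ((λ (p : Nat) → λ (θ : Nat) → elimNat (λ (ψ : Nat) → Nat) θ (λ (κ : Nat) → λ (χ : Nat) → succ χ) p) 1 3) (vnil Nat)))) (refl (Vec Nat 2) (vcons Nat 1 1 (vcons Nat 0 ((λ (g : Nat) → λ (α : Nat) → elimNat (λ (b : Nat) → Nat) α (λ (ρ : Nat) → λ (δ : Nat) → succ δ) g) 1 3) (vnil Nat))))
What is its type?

type:
  Eq (Eq (Vec Nat 2) (vcons Nat 1 1 (vcons Nat 0 4 (vnil Nat))) (vcons Nat 1 1 (vcons Nat 0 4 (vnil Nat)))) (refl (Vec Nat 2) (vcons Nat 1 1 (vcons Nat 0 4 (vnil Nat)))) (refl (Vec Nat 2) (vcons Nat 1 1 (vcons Nat 0 4 (vnil Nat))))


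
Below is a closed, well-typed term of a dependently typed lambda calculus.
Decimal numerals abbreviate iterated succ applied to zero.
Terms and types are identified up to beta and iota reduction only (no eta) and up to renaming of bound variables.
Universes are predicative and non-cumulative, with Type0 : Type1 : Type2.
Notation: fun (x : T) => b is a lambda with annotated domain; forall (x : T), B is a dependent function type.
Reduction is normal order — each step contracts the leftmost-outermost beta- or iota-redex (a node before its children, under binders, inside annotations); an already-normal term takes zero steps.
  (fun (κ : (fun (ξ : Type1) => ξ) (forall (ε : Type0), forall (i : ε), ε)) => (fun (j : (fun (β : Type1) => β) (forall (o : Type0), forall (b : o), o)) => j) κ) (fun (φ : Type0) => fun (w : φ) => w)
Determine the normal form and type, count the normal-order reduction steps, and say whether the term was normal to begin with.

normal form:
  fun (κ : Type0) => fun (ξ : κ) => ξ
type:
  forall (κ : Type0), forall (ξ : κ), κ
normal-order step count: 2
term was already normal: no
first redex: a beta-redex


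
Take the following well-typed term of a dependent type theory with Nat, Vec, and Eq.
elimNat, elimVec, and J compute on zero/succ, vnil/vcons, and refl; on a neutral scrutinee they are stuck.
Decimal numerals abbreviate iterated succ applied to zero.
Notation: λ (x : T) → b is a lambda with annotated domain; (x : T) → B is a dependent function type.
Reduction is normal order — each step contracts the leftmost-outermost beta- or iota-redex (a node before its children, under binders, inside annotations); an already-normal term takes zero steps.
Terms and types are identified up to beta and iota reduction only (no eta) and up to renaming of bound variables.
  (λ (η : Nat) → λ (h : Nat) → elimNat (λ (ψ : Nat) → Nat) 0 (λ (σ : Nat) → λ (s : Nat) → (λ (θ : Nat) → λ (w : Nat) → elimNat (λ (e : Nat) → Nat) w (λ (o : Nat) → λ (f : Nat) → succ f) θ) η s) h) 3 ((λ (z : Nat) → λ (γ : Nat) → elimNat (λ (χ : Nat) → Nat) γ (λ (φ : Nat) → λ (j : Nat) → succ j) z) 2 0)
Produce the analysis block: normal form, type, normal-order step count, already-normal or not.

normal form:
  6
type:
  Nat
reduction steps (normal order): 30
term was already normal: no
first contracted redex: a beta-redex


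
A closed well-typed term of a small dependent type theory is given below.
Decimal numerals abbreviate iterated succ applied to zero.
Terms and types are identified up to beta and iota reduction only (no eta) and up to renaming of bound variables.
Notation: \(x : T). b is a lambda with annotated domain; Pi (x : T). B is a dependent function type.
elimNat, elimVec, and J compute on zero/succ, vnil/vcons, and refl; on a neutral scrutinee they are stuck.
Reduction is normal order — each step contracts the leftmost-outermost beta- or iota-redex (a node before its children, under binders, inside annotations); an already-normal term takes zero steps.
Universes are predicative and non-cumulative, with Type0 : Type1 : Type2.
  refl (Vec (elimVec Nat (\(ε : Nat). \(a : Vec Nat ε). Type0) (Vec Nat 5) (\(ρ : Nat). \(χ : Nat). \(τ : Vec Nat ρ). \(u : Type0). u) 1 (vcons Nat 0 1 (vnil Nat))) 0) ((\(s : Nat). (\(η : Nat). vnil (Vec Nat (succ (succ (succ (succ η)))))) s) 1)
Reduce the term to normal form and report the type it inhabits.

resulting normal form:
  refl (Vec (Vec Nat 5) 0) (vnil (Vec Nat 5))
type:
  Eq (Vec (Vec Nat 5) 0) (vnil (Vec Nat 5)) (vnil (Vec Nat 5))
observation: contracting an elimVec iota-redex first, the term normalizes in 8 steps.


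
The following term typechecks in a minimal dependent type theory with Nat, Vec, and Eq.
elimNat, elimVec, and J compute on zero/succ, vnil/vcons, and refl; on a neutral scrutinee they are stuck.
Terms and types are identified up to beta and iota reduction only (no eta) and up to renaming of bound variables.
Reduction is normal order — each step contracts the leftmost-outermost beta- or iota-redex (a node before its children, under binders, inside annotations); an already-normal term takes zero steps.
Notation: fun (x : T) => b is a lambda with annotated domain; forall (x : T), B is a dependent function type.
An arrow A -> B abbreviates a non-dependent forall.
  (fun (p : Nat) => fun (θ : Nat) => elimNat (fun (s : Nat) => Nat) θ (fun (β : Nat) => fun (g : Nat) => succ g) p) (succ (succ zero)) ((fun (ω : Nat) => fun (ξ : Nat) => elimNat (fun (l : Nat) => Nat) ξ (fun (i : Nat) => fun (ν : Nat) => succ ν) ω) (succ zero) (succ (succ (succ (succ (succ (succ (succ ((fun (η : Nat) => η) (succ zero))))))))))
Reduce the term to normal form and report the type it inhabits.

reduced normal form:
  succ (succ (succ (succ (succ (succ (succ (succ (succ (succ (succ zero))))))))))
the term's type:
  Nat
observation: the term reaches its normal form after 16 normal-order steps.
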